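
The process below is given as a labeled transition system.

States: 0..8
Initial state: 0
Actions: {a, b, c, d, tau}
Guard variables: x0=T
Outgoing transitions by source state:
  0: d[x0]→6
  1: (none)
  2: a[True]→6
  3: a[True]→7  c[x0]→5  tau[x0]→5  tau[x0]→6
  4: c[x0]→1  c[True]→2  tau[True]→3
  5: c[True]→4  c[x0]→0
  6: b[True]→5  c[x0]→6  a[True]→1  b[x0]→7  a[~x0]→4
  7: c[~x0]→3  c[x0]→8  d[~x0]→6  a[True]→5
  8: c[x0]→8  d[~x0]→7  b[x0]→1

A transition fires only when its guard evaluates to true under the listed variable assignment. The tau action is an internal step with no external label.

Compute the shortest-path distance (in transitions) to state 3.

Breadth-first toward 3:
  L0 = {0}
  L1 = {6}
  L2 = {1,5,7}
  L3 = {4,8}
  L4 = {2,3}
depth(3)=4, e.g. d·b·c·tau

Answer: 4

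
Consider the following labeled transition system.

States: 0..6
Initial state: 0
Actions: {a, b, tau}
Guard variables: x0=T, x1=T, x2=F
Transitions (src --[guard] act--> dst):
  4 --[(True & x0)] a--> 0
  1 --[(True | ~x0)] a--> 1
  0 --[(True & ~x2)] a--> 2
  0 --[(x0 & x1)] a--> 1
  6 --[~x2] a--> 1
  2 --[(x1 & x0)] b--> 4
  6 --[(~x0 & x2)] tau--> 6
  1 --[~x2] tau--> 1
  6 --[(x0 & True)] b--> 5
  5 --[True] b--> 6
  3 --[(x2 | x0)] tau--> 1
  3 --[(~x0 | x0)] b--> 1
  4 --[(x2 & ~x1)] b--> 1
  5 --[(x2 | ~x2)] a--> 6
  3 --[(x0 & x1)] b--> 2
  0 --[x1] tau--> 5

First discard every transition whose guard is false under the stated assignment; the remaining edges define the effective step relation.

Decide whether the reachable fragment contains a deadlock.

Reachable = {0,1,2,4,5,6}
  0: a→1  a→2  tau→5  [3 out]
  1: a→1  tau→1  [2 out]
  2: b→4  [1 out]
  4: a→0  [1 out]
  5: a→6  b→6  [2 out]
  6: a→1  b→5  [2 out]

Answer: DEADLOCK-FREE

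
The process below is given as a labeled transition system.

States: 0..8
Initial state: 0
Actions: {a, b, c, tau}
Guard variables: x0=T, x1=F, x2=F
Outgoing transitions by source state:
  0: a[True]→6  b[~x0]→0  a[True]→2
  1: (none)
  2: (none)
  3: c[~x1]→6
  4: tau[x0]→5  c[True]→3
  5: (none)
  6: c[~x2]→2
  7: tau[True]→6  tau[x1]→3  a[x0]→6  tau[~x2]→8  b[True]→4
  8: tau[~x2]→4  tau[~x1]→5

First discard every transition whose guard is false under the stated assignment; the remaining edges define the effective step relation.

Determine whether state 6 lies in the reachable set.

After dropping false guards: 12 live edges.
Layer 0: {0}
Layer 1: {2,6}  now seen {0,2,6}
Reachable = {0,2,6}
Path to 6: a

Answer: REACHABLE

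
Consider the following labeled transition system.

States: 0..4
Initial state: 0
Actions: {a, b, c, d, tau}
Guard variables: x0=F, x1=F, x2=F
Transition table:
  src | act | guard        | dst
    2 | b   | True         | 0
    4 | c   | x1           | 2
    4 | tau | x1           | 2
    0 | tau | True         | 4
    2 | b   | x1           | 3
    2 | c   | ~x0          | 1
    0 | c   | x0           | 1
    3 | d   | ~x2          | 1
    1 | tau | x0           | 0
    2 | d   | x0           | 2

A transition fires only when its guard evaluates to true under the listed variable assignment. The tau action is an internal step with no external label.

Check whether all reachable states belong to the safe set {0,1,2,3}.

Answer: INVARIANT VIOLATED at state 4

Working:
Safe = {0,1,2,3}
Reach set: {0,4}
  0: ✓
  4: ✗ unsafe
reach 4 via tau — violates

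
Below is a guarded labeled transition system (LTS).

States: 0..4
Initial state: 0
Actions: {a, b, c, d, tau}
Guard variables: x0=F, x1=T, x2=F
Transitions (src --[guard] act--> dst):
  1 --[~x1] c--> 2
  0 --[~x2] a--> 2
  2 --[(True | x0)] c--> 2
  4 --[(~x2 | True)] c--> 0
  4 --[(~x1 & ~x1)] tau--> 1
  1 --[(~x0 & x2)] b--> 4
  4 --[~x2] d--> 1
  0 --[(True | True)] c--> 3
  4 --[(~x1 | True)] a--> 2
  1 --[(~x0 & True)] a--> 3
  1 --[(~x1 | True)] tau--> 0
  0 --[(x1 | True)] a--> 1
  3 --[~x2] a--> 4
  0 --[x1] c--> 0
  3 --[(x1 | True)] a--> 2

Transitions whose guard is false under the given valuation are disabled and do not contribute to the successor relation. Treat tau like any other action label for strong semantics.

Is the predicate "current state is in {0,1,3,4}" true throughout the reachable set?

Answer: INVARIANT VIOLATED at state 2

Trace:
Safe = {0,1,3,4}
R = {0,1,2,3,4}
  0: ✓
  1: ✓
  2: VIOLATES
  3: ✓
  4: ✓
reach 2 via a — violates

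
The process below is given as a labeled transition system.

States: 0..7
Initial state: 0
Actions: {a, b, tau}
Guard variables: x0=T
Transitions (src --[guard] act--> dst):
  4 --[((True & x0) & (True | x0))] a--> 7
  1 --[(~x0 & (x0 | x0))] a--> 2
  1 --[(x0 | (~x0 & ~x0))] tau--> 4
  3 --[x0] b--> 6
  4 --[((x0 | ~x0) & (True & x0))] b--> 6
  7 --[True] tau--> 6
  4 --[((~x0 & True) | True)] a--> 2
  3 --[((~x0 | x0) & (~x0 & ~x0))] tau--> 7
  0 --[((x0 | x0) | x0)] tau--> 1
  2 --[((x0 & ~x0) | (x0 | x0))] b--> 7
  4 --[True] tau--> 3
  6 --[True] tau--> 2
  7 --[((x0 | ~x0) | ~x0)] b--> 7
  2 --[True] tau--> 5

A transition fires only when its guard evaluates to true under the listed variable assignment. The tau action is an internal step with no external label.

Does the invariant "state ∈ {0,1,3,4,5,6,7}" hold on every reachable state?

Inv-set: {0,1,3,4,5,6,7}
Reachable = {0,1,2,3,4,5,6,7}
  0: ✓
  1: ✓
  2: VIOLATES
  3: ✓
  4: ✓
  5: ✓
  6: ✓
  7: ✓
counterexample path to 2: tau·tau·a

Answer: INVARIANT VIOLATED at state 2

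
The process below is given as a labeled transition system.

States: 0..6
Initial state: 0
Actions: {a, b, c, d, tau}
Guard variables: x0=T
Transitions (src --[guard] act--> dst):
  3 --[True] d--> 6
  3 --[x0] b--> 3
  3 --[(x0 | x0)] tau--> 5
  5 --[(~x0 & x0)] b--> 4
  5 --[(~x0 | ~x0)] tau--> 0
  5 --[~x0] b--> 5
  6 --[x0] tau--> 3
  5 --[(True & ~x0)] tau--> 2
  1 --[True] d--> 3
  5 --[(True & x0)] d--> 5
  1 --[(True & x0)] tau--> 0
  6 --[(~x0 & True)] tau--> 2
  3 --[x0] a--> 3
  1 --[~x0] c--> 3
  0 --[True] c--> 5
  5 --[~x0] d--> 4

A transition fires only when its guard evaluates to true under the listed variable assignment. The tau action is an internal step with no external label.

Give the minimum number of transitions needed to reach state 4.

BFS to 4:
  L0 = {0}
  L1 = {5}
4 never appears.

Answer: UNREACHABLE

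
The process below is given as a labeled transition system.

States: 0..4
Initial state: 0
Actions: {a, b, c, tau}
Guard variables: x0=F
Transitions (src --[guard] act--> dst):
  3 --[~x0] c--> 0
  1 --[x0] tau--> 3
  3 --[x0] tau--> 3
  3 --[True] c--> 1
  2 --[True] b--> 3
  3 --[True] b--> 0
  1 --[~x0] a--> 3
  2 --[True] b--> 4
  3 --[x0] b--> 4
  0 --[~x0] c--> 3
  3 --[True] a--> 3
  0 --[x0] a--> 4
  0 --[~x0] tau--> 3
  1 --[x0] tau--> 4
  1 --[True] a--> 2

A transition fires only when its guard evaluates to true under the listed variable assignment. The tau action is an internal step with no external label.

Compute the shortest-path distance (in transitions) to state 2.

Layered search for 2:
  Layer 0: {0}
  Layer 1: {3}
  Layer 2: {1}
  Layer 3: {2}
first hit 2 at d=3 via c·c·a

Answer: 3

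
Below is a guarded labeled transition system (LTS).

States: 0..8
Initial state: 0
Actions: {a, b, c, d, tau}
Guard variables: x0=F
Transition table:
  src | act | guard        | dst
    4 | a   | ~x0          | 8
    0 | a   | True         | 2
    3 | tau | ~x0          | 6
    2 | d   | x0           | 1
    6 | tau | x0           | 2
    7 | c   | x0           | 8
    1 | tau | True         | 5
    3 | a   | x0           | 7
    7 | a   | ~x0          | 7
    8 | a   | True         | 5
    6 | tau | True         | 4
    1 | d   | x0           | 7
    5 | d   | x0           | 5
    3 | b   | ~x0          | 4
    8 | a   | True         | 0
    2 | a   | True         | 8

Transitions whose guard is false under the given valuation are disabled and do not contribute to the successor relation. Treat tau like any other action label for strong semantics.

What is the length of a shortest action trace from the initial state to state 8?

Answer: 2

Trace:
Breadth-first toward 8:
  depth 0: {0}
  depth 1: {2}
  depth 2: {8}
first hit 8 at d=2 via a·a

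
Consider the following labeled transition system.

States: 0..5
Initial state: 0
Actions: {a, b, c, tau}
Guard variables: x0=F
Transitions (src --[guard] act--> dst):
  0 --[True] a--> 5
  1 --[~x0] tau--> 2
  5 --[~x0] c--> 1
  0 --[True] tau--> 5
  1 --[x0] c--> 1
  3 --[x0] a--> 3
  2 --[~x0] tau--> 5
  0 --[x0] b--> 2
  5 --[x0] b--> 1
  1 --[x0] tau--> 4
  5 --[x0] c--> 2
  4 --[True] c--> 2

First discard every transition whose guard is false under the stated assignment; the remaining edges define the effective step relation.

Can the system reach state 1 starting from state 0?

Guard filter leaves 6 enabled edge(s).
L0 = {0}
L1 = {5}  total {0,5}
L2 = {1}  total {0,1,5}
L3 = {2}  total {0,1,2,5}
R = {0,1,2,5}
trace reaching 1: a·c

Answer: REACHABLE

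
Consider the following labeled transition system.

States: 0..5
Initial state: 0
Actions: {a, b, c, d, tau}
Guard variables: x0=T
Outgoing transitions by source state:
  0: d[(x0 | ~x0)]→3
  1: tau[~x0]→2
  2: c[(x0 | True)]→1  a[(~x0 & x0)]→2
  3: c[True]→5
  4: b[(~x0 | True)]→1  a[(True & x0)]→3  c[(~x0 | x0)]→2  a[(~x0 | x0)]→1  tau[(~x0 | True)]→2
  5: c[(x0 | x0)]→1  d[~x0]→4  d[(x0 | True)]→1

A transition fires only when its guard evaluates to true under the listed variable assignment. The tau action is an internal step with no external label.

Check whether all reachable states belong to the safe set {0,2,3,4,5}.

Allowed set {0,2,3,4,5}
Reachable = {0,1,3,5}
  0: safe
  1: ✗ unsafe
  3: safe
  5: safe
reach 1 via d·c·c — violates

Answer: INVARIANT VIOLATED at state 1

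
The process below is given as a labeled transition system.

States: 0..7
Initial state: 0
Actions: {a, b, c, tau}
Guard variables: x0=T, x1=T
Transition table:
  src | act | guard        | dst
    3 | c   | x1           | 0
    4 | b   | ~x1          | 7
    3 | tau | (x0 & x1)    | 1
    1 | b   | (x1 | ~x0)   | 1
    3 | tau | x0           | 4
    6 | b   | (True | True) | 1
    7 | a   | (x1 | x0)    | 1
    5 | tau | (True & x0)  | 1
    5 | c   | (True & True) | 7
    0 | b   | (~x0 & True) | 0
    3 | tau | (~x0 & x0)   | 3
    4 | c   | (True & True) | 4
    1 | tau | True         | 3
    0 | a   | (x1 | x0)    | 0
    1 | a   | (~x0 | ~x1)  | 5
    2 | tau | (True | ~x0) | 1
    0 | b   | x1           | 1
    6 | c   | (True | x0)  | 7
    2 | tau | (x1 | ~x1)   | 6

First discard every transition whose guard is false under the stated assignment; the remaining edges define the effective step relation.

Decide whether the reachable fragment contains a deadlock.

Answer: DEADLOCK-FREE

Analysis:
Reach set: {0,1,3,4}
  0: a→0  b→1  [deg 2]
  1: b→1  tau→3  [deg 2]
  3: c→0  tau→1  tau→4  [deg 3]
  4: c→4  [deg 1]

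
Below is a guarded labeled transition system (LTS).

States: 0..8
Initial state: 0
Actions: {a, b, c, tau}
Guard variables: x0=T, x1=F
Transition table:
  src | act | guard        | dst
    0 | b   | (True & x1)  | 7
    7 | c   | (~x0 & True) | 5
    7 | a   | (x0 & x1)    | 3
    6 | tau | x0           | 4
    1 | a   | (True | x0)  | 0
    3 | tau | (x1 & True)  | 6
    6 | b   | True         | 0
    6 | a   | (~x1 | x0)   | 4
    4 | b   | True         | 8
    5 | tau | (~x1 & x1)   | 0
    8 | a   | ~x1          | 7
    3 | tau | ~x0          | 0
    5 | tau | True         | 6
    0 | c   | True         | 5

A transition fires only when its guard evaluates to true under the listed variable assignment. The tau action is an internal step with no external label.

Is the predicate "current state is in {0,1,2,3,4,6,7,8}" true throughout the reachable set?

Answer: INVARIANT VIOLATED at state 5

Trace:
Allowed set {0,1,2,3,4,6,7,8}
Reach set: {0,4,5,6,7,8}
  0: safe
  4: safe
  5: VIOLATES
  6: safe
  7: safe
  8: safe
witness against invariant: c → 5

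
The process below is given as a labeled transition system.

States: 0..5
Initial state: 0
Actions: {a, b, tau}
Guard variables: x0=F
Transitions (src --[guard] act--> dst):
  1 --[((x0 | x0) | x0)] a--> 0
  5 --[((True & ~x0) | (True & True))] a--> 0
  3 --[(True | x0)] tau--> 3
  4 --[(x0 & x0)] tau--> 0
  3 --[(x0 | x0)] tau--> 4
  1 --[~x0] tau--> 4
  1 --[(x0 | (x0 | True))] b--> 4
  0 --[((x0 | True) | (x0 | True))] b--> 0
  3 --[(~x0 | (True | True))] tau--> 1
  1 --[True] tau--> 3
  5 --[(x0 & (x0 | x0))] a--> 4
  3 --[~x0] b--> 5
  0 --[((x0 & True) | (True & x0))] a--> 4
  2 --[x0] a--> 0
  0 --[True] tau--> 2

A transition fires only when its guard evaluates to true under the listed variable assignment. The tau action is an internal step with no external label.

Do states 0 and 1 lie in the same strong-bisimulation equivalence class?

Compute ~ classes (split until stable):
  round 0: {{0,1,2,3,4,5}}
  round 1: {{0,1,3},{2,4},{5}}
  round 2: {{0},{1},{2,4},{3},{5}}
stable after 3 split(s): 5 block(s)
0∈{0}, 1∈{1}

Answer: NOT BISIMILAR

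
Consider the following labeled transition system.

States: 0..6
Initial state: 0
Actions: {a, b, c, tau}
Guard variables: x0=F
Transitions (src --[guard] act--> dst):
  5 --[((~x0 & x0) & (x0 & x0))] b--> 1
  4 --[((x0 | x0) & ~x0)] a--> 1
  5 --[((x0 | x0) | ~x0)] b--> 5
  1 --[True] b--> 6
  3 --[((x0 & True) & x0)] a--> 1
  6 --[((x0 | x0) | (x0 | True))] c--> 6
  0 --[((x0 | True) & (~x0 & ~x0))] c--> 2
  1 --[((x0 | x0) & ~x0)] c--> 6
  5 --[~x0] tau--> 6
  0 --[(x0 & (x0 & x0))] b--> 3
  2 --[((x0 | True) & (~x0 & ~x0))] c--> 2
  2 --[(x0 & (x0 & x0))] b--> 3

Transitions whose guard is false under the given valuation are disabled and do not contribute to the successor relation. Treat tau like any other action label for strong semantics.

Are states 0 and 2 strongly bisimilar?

Refine partition for ~:
  P[0] = {{0,1,2,3,4,5,6}}
  P[1] = {{0,2,6},{1},{3,4},{5}}
Fixed point at round 2; 4 class(es).
[0]={0,2,6}  [2]={0,2,6}

Answer: BISIMILAR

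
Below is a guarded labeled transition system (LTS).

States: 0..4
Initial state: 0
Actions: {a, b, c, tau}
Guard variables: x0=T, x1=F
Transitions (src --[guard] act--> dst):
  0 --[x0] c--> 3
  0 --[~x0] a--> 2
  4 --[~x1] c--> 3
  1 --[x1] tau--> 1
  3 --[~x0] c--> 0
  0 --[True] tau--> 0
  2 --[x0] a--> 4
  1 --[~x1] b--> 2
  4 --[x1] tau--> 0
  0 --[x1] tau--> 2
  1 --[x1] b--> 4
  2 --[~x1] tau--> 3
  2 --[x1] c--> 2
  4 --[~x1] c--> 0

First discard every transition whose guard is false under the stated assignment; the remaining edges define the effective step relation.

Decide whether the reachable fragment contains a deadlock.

Reachable = {0,3}
  0: c→3  tau→0  [deg 2]
  3: ∅  [deadlock]
trace reaching 3: c

Answer: DEADLOCK at state 3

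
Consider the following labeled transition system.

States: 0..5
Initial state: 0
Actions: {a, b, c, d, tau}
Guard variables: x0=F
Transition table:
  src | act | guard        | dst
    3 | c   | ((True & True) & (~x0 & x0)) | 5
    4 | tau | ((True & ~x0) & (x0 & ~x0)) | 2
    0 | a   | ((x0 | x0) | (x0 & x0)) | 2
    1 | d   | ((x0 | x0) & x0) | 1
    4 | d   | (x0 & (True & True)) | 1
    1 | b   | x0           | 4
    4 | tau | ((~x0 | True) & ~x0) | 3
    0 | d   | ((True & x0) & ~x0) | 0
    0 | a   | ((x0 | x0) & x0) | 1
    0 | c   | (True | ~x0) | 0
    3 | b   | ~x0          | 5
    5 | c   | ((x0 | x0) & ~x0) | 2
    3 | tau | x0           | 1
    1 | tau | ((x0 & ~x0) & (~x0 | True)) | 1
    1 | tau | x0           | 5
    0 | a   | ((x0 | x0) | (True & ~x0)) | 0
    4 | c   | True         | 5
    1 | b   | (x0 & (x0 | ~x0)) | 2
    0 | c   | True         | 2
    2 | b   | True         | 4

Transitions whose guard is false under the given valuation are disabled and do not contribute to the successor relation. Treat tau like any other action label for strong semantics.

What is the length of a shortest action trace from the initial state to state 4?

Breadth-first toward 4:
  L0 = {0}
  L1 = {2}
  L2 = {4}
4 enters at depth 2; path c·b

Answer: 2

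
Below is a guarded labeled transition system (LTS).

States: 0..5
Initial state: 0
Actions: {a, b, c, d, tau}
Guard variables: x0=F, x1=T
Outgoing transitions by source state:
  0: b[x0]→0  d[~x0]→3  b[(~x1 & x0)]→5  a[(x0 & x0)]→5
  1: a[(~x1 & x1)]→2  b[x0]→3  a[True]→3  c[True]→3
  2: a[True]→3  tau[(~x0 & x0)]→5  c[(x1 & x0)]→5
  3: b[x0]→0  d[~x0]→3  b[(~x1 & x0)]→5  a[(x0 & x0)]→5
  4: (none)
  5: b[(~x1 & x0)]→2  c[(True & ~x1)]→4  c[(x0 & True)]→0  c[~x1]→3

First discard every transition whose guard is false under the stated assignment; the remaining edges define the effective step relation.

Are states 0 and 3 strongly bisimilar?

Refine partition for ~:
  round 0: {{0,1,2,3,4,5}}
  round 1: {{0,3},{1},{2},{4,5}}
stable after 2 split(s): 4 block(s)
class of 0: {0,3}; class of 3: {0,3}

Answer: BISIMILAR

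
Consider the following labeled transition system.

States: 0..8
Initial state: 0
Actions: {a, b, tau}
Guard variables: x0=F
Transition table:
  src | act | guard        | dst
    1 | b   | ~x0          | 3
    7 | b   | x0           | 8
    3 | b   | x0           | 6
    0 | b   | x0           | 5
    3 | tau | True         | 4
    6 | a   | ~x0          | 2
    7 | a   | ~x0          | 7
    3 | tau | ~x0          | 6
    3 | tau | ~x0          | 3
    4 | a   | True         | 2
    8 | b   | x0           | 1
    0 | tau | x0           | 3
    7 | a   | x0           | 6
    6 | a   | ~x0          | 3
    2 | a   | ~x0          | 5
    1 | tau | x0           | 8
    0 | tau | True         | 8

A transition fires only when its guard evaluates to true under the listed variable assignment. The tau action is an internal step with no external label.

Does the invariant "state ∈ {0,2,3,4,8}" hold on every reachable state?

Inv-set: {0,2,3,4,8}
Reachable = {0,8}
  0: ✓
  8: ✓

Answer: INVARIANT HOLDS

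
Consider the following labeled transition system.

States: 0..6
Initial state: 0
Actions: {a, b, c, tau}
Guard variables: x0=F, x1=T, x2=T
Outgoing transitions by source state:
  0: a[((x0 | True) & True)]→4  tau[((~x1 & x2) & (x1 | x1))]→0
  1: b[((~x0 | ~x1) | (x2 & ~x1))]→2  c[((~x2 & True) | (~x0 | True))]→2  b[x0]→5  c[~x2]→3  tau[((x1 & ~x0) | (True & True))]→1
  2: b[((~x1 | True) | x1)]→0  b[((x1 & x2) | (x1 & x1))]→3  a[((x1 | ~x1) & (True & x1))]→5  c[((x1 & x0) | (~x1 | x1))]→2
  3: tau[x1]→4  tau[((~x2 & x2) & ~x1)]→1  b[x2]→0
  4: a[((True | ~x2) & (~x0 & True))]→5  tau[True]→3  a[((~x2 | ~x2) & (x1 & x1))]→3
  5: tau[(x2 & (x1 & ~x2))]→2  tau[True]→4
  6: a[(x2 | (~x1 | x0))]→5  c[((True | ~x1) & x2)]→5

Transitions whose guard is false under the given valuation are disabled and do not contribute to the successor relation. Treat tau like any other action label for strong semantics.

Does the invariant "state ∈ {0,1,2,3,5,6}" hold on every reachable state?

Answer: INVARIANT VIOLATED at state 4

Trace:
Allowed set {0,1,2,3,5,6}
Reachable = {0,3,4,5}
  0: safe
  3: safe
  4: VIOLATES
  5: safe
witness against invariant: a → 4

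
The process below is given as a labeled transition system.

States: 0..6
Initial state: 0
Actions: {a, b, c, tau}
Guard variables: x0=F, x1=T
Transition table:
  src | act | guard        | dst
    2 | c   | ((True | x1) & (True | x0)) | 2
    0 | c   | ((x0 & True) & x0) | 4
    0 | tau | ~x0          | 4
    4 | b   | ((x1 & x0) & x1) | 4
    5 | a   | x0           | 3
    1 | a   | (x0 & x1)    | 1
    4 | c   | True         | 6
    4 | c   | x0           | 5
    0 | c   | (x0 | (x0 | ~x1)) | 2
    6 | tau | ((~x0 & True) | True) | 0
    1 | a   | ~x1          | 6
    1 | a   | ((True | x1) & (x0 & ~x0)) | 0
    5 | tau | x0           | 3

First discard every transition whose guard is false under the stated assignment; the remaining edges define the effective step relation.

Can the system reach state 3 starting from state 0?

Answer: UNREACHABLE

Trace:
After dropping false guards: 4 live edges.
L0 = {0}
L1 = {4}  total {0,4}
L2 = {6}  total {0,4,6}
Reachable = {0,4,6}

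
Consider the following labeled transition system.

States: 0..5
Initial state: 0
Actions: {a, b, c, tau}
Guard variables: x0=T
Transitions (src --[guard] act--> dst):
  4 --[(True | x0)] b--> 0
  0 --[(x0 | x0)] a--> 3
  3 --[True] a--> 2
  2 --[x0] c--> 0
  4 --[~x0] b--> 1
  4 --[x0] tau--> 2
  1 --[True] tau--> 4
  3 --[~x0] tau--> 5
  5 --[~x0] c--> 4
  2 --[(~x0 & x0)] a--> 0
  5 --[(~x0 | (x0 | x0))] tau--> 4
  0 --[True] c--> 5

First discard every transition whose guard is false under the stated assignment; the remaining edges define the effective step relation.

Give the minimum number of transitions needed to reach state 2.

Answer: 2

Working:
BFS to 2:
  L0 = {0}
  L1 = {3,5}
  L2 = {2,4}
first hit 2 at d=2 via a·a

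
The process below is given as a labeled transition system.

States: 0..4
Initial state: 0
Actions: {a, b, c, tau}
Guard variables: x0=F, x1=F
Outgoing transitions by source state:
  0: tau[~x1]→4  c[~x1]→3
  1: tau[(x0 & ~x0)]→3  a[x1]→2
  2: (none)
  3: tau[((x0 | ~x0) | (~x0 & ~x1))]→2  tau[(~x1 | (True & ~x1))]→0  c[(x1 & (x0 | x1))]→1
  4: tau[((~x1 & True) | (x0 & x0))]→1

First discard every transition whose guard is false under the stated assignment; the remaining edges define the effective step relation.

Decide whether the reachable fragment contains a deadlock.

Reachable = {0,1,2,3,4}
  0: c→3  tau→4  [2 exit(s)]
  1: ∅  [STUCK]
  2: ∅  [STUCK]
  3: tau→0  tau→2  [2 exit(s)]
  4: tau→1  [1 exit(s)]
Path to 1: tau·tau

Answer: DEADLOCK at state 1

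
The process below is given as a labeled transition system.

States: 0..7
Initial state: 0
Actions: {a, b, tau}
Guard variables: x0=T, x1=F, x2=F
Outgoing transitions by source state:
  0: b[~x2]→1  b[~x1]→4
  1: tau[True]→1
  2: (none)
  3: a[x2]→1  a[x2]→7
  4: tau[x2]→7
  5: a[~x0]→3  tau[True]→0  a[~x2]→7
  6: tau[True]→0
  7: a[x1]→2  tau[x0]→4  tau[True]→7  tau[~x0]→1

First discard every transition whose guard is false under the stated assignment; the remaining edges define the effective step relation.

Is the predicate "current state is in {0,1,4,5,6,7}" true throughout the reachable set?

Allowed set {0,1,4,5,6,7}
Reachable = {0,1,4}
  0: ok
  1: ok
  4: ok

Answer: INVARIANT HOLDS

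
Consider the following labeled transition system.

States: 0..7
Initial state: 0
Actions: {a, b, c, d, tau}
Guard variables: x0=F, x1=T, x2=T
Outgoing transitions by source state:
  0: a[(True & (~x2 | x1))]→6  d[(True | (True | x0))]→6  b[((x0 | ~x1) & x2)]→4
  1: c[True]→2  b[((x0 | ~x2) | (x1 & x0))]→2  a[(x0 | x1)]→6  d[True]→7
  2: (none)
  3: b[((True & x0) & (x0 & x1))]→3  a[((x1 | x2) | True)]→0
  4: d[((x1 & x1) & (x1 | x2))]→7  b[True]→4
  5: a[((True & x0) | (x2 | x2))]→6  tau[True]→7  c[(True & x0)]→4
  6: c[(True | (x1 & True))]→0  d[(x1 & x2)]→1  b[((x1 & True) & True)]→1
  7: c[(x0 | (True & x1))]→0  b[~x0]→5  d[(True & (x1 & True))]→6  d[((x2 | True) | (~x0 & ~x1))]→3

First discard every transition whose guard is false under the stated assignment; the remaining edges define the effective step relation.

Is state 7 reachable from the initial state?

Answer: REACHABLE

Working:
Guard filter leaves 17 enabled edge(s).
Layer 0: {0}
Layer 1: {6}  total {0,6}
Layer 2: {1}  total {0,1,6}
Layer 3: {2,7}  total {0,1,2,6,7}
Layer 4: {3,5}  total {0,1,2,3,5,6,7}
Reach set: {0,1,2,3,5,6,7}
Path to 7: a·d·d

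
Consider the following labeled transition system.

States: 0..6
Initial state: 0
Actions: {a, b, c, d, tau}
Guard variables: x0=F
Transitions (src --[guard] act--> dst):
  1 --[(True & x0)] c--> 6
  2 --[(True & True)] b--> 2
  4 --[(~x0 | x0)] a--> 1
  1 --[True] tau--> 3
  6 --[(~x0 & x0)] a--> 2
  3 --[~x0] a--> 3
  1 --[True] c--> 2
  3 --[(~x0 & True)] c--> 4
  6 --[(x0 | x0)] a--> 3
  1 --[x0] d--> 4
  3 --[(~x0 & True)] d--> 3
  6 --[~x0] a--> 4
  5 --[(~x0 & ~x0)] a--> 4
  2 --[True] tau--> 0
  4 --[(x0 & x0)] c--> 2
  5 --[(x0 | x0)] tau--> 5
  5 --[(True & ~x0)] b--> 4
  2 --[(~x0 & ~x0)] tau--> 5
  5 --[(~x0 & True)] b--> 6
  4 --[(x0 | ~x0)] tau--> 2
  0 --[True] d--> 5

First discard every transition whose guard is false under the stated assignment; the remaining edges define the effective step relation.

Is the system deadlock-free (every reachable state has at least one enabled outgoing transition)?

R = {0,1,2,3,4,5,6}
  0: d→5  [deg 1]
  1: c→2  tau→3  [deg 2]
  2: b→2  tau→0  tau→5  [deg 3]
  3: a→3  c→4  d→3  [deg 3]
  4: a→1  tau→2  [deg 2]
  5: a→4  b→4  b→6  [deg 3]
  6: a→4  [deg 1]

Answer: DEADLOCK-FREE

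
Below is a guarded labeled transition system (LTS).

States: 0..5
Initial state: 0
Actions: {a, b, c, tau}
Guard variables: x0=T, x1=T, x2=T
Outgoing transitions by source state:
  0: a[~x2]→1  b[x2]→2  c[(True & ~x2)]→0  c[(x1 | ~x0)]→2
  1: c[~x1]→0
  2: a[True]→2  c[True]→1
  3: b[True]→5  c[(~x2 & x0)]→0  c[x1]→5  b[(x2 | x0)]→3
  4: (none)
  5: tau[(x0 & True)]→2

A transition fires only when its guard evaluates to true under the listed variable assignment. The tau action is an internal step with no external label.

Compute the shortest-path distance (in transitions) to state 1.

Answer: 2

Working:
Layered search for 1:
  depth 0: {0}
  depth 1: {2}
  depth 2: {1}
first hit 1 at d=2 via b·c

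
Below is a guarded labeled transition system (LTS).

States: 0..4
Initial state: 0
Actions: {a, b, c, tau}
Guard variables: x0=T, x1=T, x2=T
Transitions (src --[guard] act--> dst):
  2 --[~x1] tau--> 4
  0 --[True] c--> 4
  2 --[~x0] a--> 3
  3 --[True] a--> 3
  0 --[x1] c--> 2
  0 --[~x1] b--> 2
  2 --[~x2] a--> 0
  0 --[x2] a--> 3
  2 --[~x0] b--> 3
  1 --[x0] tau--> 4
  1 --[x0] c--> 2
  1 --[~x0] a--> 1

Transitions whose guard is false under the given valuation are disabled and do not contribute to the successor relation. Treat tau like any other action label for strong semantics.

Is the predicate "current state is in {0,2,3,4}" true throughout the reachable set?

Safe = {0,2,3,4}
Reach set: {0,2,3,4}
  0: ✓
  2: ✓
  3: ✓
  4: ✓

Answer: INVARIANT HOLDS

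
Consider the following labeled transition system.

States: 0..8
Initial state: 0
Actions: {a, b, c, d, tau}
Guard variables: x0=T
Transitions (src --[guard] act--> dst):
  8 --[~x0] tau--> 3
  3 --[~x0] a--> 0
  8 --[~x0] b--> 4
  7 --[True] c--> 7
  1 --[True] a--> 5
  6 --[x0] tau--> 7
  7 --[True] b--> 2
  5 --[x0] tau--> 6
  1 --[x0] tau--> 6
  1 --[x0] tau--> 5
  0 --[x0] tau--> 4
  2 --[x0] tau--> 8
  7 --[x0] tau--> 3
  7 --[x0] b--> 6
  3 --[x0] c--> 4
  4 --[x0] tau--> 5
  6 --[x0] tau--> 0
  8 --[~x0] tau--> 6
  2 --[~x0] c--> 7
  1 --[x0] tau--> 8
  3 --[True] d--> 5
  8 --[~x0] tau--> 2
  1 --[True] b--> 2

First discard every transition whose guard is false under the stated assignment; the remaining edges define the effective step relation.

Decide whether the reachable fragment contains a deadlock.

R = {0,2,3,4,5,6,7,8}
  0: tau→4  [1 out]
  2: tau→8  [1 out]
  3: c→4  d→5  [2 out]
  4: tau→5  [1 out]
  5: tau→6  [1 out]
  6: tau→0  tau→7  [2 out]
  7: b→2  b→6  c→7  tau→3  [4 out]
  8: ∅  [STUCK]
trace reaching 8: tau·tau·tau·tau·b·tau

Answer: DEADLOCK at state 8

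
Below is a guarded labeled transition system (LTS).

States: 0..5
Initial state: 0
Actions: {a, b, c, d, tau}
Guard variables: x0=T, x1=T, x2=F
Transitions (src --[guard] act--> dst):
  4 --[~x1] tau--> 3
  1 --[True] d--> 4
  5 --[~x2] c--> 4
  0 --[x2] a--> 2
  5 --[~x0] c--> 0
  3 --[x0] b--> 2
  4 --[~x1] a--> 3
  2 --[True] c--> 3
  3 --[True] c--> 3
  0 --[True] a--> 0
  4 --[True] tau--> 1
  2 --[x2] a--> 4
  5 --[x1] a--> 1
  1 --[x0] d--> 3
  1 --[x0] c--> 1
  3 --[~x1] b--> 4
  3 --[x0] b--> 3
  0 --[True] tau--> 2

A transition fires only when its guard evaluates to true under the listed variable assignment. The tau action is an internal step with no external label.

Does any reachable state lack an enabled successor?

Answer: DEADLOCK-FREE

Trace:
Reachable = {0,2,3}
  0: a→0  tau→2  [deg 2]
  2: c→3  [deg 1]
  3: b→2  b→3  c→3  [deg 3]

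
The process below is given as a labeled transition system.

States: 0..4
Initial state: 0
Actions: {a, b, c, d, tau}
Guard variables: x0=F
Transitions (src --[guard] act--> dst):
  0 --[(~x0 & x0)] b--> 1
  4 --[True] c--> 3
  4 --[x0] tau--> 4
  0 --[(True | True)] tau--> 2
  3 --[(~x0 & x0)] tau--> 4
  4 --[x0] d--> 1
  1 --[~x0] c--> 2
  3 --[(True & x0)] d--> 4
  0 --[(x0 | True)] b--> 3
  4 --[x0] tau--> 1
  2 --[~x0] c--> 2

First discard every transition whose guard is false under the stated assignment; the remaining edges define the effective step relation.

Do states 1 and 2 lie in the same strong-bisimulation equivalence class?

Answer: BISIMILAR

Working:
Bisimulation quotient by refinement:
  P[0] = {{0,1,2,3,4}}
  P[1] = {{0},{1,2,4},{3}}
  P[2] = {{0},{1,2},{3},{4}}
4 equivalence class(es) (converged in 3)
[1]={1,2}  [2]={1,2}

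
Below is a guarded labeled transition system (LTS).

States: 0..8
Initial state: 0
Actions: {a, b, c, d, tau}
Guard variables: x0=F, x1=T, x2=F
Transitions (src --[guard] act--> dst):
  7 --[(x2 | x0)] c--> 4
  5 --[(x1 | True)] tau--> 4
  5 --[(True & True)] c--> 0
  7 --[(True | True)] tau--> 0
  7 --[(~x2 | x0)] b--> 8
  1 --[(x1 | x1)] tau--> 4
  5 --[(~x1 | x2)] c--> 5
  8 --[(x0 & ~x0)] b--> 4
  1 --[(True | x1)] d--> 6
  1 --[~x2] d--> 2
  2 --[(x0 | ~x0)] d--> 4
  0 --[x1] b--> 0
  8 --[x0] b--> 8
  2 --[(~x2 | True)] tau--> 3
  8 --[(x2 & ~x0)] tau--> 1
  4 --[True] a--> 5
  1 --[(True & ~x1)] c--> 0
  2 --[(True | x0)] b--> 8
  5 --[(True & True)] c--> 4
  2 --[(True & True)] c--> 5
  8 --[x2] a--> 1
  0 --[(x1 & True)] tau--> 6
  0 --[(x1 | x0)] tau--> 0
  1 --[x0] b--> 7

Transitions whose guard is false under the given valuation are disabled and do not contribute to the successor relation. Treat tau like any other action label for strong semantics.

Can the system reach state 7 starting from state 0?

After dropping false guards: 16 live edges.
depth 0: {0}
depth 1: {6}  total {0,6}
Reach set: {0,6}

Answer: UNREACHABLE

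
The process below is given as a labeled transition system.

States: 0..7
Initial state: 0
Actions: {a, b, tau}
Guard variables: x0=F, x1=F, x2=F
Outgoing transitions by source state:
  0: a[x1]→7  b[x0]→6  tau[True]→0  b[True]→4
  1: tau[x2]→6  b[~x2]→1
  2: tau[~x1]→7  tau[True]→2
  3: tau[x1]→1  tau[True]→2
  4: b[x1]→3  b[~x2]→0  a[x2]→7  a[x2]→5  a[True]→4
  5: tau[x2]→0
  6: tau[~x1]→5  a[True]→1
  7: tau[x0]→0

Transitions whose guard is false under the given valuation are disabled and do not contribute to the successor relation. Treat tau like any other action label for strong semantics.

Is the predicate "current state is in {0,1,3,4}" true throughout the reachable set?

Answer: INVARIANT HOLDS

Trace:
Inv-set: {0,1,3,4}
R = {0,4}
  0: ok
  4: ok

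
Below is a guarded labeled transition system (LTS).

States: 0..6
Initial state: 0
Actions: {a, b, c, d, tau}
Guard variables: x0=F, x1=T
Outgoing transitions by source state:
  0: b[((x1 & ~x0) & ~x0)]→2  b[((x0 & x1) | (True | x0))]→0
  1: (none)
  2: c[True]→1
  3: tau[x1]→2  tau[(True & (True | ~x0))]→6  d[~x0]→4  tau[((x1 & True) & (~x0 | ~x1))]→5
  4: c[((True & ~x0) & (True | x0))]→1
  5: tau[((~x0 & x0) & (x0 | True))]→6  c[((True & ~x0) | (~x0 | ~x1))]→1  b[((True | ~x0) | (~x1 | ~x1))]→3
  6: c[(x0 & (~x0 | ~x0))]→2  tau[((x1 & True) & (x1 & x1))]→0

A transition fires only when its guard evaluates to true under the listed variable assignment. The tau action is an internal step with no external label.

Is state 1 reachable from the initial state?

Answer: REACHABLE

Trace:
11 transition(s) survive guard evaluation.
depth 0: {0}
depth 1: {2}  total {0,2}
depth 2: {1}  total {0,1,2}
Reach set: {0,1,2}
witness 1: b·c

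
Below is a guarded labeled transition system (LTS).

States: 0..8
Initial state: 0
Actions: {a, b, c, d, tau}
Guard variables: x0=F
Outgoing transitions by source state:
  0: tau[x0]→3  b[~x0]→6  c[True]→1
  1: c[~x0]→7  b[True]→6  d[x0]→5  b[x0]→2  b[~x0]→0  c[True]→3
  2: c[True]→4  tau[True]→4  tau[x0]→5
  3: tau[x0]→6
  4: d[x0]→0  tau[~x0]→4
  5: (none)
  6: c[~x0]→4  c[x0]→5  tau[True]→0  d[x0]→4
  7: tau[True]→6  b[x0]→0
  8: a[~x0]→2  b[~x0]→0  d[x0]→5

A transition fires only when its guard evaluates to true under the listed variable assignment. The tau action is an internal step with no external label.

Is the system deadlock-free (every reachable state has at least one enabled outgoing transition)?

R = {0,1,3,4,6,7}
  0: b→6  c→1  [deg 2]
  1: b→0  b→6  c→3  c→7  [deg 4]
  3: ∅  [deadlock]
  4: tau→4  [deg 1]
  6: c→4  tau→0  [deg 2]
  7: tau→6  [deg 1]
trace reaching 3: c·c

Answer: DEADLOCK at state 3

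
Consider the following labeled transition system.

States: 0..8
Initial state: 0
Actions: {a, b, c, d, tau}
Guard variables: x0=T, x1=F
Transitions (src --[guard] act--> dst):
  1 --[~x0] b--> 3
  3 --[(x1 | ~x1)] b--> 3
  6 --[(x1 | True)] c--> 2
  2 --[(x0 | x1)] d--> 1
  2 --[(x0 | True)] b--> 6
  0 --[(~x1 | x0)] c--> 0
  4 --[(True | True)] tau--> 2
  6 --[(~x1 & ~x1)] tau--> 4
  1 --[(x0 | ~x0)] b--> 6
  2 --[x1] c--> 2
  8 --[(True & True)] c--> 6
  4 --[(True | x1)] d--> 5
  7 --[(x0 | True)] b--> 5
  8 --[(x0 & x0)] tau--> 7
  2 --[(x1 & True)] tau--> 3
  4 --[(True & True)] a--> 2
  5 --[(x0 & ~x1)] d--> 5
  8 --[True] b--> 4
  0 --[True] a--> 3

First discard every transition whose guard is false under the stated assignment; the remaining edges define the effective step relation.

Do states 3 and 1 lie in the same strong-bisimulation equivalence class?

Compute ~ classes (split until stable):
  P[0] = {{0,1,2,3,4,5,6,7,8}}
  P[1] = {{0},{1,3,7},{2},{4},{5},{6},{8}}
  P[2] = {{0},{1},{2},{3},{4},{5},{6},{7},{8}}
stable after 3 split(s): 9 block(s)
3∈{3}, 1∈{1}

Answer: NOT BISIMILAR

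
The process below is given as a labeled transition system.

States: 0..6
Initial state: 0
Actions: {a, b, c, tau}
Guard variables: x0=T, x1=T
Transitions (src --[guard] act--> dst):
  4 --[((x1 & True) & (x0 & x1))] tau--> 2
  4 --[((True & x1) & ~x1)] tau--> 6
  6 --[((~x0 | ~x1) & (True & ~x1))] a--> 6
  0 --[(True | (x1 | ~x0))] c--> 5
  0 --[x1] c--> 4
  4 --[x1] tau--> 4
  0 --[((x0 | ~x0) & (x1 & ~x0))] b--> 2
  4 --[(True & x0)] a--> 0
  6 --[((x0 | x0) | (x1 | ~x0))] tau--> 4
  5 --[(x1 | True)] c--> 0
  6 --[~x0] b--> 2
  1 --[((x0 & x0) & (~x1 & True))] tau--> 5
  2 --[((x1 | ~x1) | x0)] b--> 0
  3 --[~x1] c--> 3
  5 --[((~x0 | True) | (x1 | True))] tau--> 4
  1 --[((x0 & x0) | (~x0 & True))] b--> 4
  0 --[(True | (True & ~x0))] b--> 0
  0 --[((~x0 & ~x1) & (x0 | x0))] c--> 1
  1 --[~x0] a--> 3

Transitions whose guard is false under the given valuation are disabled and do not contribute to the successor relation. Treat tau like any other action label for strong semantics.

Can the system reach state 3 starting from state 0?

Guard filter leaves 11 enabled edge(s).
Layer 0: {0}
Layer 1: {4,5}  cumulative {0,4,5}
Layer 2: {2}  cumulative {0,2,4,5}
R = {0,2,4,5}

Answer: UNREACHABLE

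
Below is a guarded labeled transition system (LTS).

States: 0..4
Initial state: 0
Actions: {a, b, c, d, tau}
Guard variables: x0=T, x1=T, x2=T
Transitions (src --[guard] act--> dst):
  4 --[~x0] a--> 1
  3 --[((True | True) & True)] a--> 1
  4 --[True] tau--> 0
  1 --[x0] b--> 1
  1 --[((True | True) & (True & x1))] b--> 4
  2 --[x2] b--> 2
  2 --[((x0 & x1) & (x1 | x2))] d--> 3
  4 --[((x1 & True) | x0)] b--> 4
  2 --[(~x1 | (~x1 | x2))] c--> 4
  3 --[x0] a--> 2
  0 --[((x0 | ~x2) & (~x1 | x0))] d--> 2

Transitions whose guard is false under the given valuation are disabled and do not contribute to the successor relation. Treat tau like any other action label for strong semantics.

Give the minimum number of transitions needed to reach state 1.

BFS to 1:
  L0 = {0}
  L1 = {2}
  L2 = {3,4}
  L3 = {1}
1 enters at depth 3; path d·d·a

Answer: 3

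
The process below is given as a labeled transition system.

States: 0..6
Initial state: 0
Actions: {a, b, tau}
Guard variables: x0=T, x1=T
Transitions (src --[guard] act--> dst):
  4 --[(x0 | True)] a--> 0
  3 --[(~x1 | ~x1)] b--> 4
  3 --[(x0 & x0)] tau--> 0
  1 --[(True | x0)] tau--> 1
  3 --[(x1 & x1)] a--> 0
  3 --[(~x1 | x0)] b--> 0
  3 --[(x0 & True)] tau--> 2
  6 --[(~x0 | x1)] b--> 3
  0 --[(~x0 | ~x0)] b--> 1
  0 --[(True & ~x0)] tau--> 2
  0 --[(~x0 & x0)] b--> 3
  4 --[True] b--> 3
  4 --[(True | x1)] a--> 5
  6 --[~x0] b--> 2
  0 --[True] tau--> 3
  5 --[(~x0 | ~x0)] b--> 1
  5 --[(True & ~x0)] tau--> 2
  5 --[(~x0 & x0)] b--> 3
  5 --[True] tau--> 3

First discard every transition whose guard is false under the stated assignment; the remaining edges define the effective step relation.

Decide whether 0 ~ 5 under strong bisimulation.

Refine partition for ~:
  P[0] = {{0,1,2,3,4,5,6}}
  P[1] = {{0,1,5},{2},{3},{4},{6}}
  P[2] = {{0,5},{1},{2},{3},{4},{6}}
stable after 3 split(s): 6 block(s)
[0]={0,5}  [5]={0,5}

Answer: BISIMILAR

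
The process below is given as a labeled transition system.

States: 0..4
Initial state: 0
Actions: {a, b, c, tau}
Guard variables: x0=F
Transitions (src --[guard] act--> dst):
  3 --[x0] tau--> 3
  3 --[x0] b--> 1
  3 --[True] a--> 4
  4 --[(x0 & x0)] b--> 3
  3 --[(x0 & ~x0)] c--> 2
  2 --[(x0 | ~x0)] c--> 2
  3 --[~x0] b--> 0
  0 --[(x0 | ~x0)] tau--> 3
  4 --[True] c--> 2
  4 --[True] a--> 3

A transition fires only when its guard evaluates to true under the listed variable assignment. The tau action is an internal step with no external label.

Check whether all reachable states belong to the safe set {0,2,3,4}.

Allowed set {0,2,3,4}
R = {0,2,3,4}
  0: safe
  2: safe
  3: safe
  4: safe

Answer: INVARIANT HOLDS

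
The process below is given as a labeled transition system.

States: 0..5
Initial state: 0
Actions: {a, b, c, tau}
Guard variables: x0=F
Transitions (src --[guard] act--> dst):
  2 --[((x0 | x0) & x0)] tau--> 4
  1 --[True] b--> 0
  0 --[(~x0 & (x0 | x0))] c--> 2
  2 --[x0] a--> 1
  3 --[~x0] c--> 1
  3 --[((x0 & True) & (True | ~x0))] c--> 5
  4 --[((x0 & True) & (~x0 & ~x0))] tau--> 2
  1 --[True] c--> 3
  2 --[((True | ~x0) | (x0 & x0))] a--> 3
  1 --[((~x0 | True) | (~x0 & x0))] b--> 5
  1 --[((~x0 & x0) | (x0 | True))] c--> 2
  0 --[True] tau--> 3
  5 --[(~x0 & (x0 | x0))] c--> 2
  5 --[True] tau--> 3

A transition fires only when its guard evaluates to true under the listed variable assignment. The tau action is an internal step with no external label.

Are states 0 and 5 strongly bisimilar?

Refine partition for ~:
  π0 = {{0,1,2,3,4,5}}
  π1 = {{0,5},{1},{2},{3},{4}}
Fixed point at round 2; 5 class(es).
0∈{0,5}, 5∈{0,5}

Answer: BISIMILAR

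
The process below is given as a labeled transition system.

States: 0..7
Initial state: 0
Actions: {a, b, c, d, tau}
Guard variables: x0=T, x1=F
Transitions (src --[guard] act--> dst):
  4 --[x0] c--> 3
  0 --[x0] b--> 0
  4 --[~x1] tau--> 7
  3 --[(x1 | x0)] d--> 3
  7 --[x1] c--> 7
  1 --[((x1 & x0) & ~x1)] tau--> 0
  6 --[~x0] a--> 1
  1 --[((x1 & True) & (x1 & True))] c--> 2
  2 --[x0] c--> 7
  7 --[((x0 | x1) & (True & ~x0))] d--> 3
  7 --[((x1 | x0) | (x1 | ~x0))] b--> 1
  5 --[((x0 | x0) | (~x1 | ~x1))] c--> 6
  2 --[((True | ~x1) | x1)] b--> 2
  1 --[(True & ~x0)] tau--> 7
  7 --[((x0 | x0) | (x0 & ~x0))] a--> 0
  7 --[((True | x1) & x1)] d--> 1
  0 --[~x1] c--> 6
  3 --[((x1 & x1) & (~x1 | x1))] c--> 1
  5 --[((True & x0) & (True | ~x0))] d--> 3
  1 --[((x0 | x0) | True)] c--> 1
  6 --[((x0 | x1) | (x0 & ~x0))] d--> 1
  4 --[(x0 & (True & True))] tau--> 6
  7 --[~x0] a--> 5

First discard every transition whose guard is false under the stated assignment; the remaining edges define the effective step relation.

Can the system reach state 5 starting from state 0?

Answer: UNREACHABLE

Analysis:
After dropping false guards: 14 live edges.
depth 0: {0}
depth 1: {6}  now seen {0,6}
depth 2: {1}  now seen {0,1,6}
R = {0,1,6}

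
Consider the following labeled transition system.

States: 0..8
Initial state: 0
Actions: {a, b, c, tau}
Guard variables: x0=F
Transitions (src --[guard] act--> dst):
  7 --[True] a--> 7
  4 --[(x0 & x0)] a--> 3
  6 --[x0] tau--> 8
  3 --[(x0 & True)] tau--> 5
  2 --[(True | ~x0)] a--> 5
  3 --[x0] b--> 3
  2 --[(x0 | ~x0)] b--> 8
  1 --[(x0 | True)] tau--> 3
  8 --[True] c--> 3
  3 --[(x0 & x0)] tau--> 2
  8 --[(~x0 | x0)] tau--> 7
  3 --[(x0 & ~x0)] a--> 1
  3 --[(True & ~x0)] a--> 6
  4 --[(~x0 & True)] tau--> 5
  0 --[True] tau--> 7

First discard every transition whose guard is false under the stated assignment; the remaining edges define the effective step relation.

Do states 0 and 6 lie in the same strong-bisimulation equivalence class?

Bisimulation quotient by refinement:
  round 0: {{0,1,2,3,4,5,6,7,8}}
  round 1: {{0,1,4},{2},{3,7},{5,6},{8}}
  round 2: {{0,1},{2},{3},{4},{5,6},{7},{8}}
  round 3: {{0},{1},{2},{3},{4},{5,6},{7},{8}}
Fixed point at round 4; 8 class(es).
class of 0: {0}; class of 6: {5,6}

Answer: NOT BISIMILAR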